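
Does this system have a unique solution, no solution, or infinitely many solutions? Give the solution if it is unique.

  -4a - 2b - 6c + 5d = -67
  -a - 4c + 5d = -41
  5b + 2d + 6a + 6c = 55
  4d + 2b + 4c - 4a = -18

a = 6, b = -1, c = 5, d = -3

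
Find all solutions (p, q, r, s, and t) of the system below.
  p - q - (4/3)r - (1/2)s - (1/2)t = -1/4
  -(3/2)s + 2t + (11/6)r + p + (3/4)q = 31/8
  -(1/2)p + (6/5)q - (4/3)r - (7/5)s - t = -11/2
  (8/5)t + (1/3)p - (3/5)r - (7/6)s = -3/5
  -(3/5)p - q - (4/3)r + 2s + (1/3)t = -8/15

p = 2, q = -1/2, r = 3/2, s = 1, t = 1/2

Row-reduce the augmented matrix:
R2 ← R2 − 1·R1.
R3 ← R3 + 1/2·R1.
R4 ← R4 − 1/3·R1.
R5 ← R5 + 3/5·R1.
R2 ← R2 / (7/4).
R1 ← R1 + 1·R2.
R3 ← R3 − 7/10·R2.
R4 ← R4 − 1/3·R2.
R5 ← R5 + 8/5·R2.
R3 ← R3 / (-49/15).
R1 ← R1 − 10/21·R3.
R2 ← R2 − 38/21·R3.
R4 ← R4 + 239/315·R3.
R5 ← R5 − 16/21·R3.
R4 ← R4 / (-2137/4116).
R1 ← R1 + 430/343·R4.
R2 ← R2 + 867/686·R4.
R3 ← R3 − 75/196·R4.
R5 ← R5 − 339/686·R4.
R5 ← R5 / (112832/32055).
R1 ← R1 + 8072/2137·R5.
R2 ← R2 + 45211/10685·R5.
R3 ← R3 − 8655/4274·R5.
R4 ← R4 + 37313/10685·R5.
Reading off the reduced rows gives p = 2, q = -1/2, r = 3/2, s = 1, t = 1/2.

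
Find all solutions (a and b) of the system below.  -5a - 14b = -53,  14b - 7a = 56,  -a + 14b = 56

no solution

Row-reduce:
R1 ← R1 / (-5).
R2 ← R2 + 7·R1.
R3 ← R3 + 1·R1.
R2 ← R2 / (168/5).
R1 ← R1 − 14/5·R2.
R3 ← R3 − 84/5·R2.
Row 3 reduces to 0 = 3/2, a contradiction. The system is inconsistent.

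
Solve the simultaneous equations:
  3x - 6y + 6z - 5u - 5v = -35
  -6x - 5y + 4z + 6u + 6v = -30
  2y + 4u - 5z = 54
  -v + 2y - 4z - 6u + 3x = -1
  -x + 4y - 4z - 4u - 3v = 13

Row-reduce the augmented matrix:
R1 ← R1 / (3).
R2 ← R2 + 6·R1.
R4 ← R4 − 3·R1.
R5 ← R5 + 1·R1.
R2 ← R2 / (-17).
R1 ← R1 + 2·R2.
R3 ← R3 − 2·R2.
R4 ← R4 − 8·R2.
R5 ← R5 − 2·R2.
R3 ← R3 / (-53/17).
R1 ← R1 − 2/17·R3.
R2 ← R2 + 16/17·R3.
R4 ← R4 + 42/17·R3.
R5 ← R5 + 2/17·R3.
R4 ← R4 / (-301/53).
R1 ← R1 + 169/159·R4.
R2 ← R2 + 44/53·R4.
R3 ← R3 + 60/53·R4.
R5 ← R5 + 997/159·R4.
R5 ← R5 / (-7106/903).
R1 ← R1 + 1517/903·R5.
R2 ← R2 − 4/301·R5.
R3 ← R3 + 104/301·R5.
R4 ← R4 + 132/301·R5.
Reading off the reduced rows gives x = 2, y = 0, z = -6, u = 6, v = -5.

x = 2, y = 0, z = -6, u = 6, v = -5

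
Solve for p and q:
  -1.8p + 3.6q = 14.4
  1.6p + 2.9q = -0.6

p = -4, q = 2

Row-reduce the augmented matrix:
R1 ← R1 / (-9/5).
R2 ← R2 − 8/5·R1.
R2 ← R2 / (61/10).
R1 ← R1 + 2·R2.
Reading off the reduced rows gives p = -4, q = 2.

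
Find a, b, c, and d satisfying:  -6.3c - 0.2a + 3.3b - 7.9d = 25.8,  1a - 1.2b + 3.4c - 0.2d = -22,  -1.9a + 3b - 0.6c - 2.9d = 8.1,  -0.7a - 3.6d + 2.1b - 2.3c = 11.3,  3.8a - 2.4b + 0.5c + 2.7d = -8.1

a = -1, b = 3, c = -5, d = 2

Row-reduce the augmented matrix:
R1 ← R1 / (-1/5).
R2 ← R2 − 1·R1.
R3 ← R3 + 19/10·R1.
R4 ← R4 + 7/10·R1.
R5 ← R5 − 19/5·R1.
R2 ← R2 / (153/10).
R1 ← R1 + 33/2·R2.
R3 ← R3 + 567/20·R2.
R4 ← R4 + 189/20·R2.
R5 ← R5 − 603/10·R2.
R3 ← R3 / (1221/170).
R1 ← R1 − 61/51·R3.
R2 ← R2 + 281/153·R3.
R4 ← R4 − 407/170·R3.
R5 ← R5 + 1437/170·R3.
Swap R4 and R5.
R4 ← R4 / (30131/4070).
R1 ← R1 + 1253/407·R4.
R2 ← R2 + 1203/407·R4.
R3 ← R3 + 80/407·R4.
R5 reduces to 0 = 0, so the extra equation is consistent.
Reading off the reduced rows gives a = -1, b = 3, c = -5, d = 2.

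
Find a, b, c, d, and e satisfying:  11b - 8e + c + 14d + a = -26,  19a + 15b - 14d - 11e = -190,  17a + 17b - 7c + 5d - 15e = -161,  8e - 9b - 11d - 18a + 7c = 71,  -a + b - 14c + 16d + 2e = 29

Row-reduce the augmented matrix:
R2 ← R2 − 19·R1.
R3 ← R3 − 17·R1.
R4 ← R4 + 18·R1.
R5 ← R5 + 1·R1.
R2 ← R2 / (-194).
R1 ← R1 − 11·R2.
R3 ← R3 + 170·R2.
R4 ← R4 − 189·R2.
R5 ← R5 − 12·R2.
R3 ← R3 / (-713/97).
R1 ← R1 + 15/194·R3.
R2 ← R2 − 19/194·R3.
R4 ← R4 − 1259/194·R3.
R5 ← R5 + 1375/97·R3.
R4 ← R4 / (-29761/1426).
R1 ← R1 + 2861/1426·R4.
R2 ← R2 − 2293/1426·R4.
R3 ← R3 + 1199/713·R4.
R5 ← R5 + 7955/713·R4.
R5 ← R5 / (241917/29761).
R1 ← R1 − 3197/29761·R5.
R2 ← R2 + 24688/29761·R5.
R3 ← R3 − 12489/29761·R5.
R4 ← R4 − 1271/29761·R5.
Reading off the reduced rows gives a = -1, b = -4, c = 3, d = 4, e = 5.

a = -1, b = -4, c = 3, d = 4, e = 5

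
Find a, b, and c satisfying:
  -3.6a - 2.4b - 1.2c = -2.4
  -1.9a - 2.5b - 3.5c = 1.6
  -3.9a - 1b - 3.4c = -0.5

a = 1, b = 0, c = -1

Row-reduce the augmented matrix:
R1 ← R1 / (-18/5).
R2 ← R2 + 19/10·R1.
R3 ← R3 + 39/10·R1.
R2 ← R2 / (-37/30).
R1 ← R1 − 2/3·R2.
R3 ← R3 − 8/5·R2.
R3 ← R3 / (-2153/370).
R1 ← R1 + 45/37·R3.
R2 ← R2 − 86/37·R3.
Reading off the reduced rows gives a = 1, b = 0, c = -1.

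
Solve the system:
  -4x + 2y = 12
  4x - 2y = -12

infinitely many solutions

Row-reduce:
R1 ← R1 / (-4).
R2 ← R2 − 4·R1.
Rank is 1 with 2 unknowns, leaving y free.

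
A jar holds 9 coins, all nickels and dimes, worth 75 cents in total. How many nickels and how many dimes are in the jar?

nickels: 3, dimes: 6

Let n = nickels, d = dimes.
  d + n = 9
  10d + 5n = 75
From equation 1: n = 9 − d.
Substitute into equation 2 and solve: d = 6.
Then n = 3.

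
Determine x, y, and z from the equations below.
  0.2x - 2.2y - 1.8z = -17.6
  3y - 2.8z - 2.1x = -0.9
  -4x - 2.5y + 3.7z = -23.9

x = 5, y = 6, z = 3

Row-reduce the augmented matrix:
R1 ← R1 / (1/5).
R2 ← R2 + 21/10·R1.
R3 ← R3 + 4·R1.
R2 ← R2 / (-201/10).
R1 ← R1 + 11·R2.
R3 ← R3 + 93/2·R2.
R3 ← R3 / (5997/335).
R1 ← R1 − 578/201·R3.
R2 ← R2 − 217/201·R3.
Reading off the reduced rows gives x = 5, y = 6, z = 3.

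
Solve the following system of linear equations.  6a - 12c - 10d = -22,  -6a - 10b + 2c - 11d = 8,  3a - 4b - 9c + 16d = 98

infinitely many solutions

Row-reduce:
R1 ← R1 / (6).
R2 ← R2 + 6·R1.
R3 ← R3 − 3·R1.
R2 ← R2 / (-10).
R3 ← R3 + 4·R2.
R1 ← R1 + 2·R3.
R2 ← R2 − 1·R3.
Rank is 3 with 4 unknowns, leaving d free.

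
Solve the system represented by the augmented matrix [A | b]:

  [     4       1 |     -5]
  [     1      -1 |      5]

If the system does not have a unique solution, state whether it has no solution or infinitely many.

x_1 = 0, x_2 = -5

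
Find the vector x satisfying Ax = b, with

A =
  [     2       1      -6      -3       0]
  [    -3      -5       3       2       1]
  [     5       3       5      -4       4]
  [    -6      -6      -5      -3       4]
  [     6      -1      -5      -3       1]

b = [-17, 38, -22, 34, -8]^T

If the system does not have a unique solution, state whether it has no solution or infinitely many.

x_1 = -1, x_2 = -6, x_3 = 1, x_4 = 1, x_5 = 0

Row-reduce the augmented matrix:
R1 ← R1 / (2).
R2 ← R2 + 3·R1.
R3 ← R3 − 5·R1.
R4 ← R4 + 6·R1.
R5 ← R5 − 6·R1.
R2 ← R2 / (-7/2).
R1 ← R1 − 1/2·R2.
R3 ← R3 − 1/2·R2.
R4 ← R4 + 3·R2.
R5 ← R5 + 4·R2.
R3 ← R3 / (134/7).
R1 ← R1 + 27/7·R3.
R2 ← R2 − 12/7·R3.
R4 ← R4 + 125/7·R3.
R5 ← R5 − 139/7·R3.
R4 ← R4 / (-464/67).
R1 ← R1 + 82/67·R4.
R2 ← R2 − 29/67·R4.
R3 ← R3 − 11/67·R4.
R5 ← R5 − 375/67·R4.
R5 ← R5 / (1135/928).
R1 ← R1 + 121/464·R5.
R2 ← R2 + 7/32·R5.
R3 ← R3 − 355/928·R5.
R4 ← R4 + 939/928·R5.
Reading off the reduced rows gives x_1 = -1, x_2 = -6, x_3 = 1, x_4 = 1, x_5 = 0.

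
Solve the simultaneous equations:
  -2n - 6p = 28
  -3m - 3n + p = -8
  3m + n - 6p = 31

Row-reduce the augmented matrix:
Swap R1 and R2.
R1 ← R1 / (-3).
R3 ← R3 − 3·R1.
R2 ← R2 / (-2).
R1 ← R1 − 1·R2.
R3 ← R3 + 2·R2.
R1 ← R1 + 10/3·R3.
R2 ← R2 − 3·R3.
Reading off the reduced rows gives m = 0, n = 1, p = -5.

m = 0, n = 1, p = -5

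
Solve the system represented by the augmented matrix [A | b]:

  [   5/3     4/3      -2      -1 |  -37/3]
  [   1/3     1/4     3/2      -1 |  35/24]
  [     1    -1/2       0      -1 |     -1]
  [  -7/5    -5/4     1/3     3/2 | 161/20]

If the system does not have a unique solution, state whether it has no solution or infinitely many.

x_1 = -2, x_2 = -3, x_3 = 9/4, x_4 = 1/2

Row-reduce the augmented matrix:
R1 ← R1 / (5/3).
R2 ← R2 − 1/3·R1.
R3 ← R3 − 1·R1.
R4 ← R4 + 7/5·R1.
R2 ← R2 / (-1/60).
R1 ← R1 − 4/5·R2.
R3 ← R3 + 13/10·R2.
R4 ← R4 + 13/100·R2.
R3 ← R3 / (-147).
R1 ← R1 − 90·R3.
R2 ← R2 + 114·R3.
R4 ← R4 + 97/6·R3.
R4 ← R4 / (359/4410).
R1 ← R1 + 51/49·R4.
R2 ← R2 + 4/49·R4.
R3 ← R3 + 62/147·R4.
Reading off the reduced rows gives x_1 = -2, x_2 = -3, x_3 = 9/4, x_4 = 1/2.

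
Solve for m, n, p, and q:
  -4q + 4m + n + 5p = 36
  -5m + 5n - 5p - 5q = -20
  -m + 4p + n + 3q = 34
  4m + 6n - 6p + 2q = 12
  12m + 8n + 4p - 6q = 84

m = 2, n = 6, p = 6, q = 2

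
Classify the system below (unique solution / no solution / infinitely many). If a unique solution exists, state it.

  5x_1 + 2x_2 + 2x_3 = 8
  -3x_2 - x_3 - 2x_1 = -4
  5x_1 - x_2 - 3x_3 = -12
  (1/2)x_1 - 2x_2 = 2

Row-reduce:
R1 ← R1 / (5).
R2 ← R2 + 2·R1.
R3 ← R3 − 5·R1.
R4 ← R4 − 1/2·R1.
R2 ← R2 / (-11/5).
R1 ← R1 − 2/5·R2.
R3 ← R3 + 3·R2.
R4 ← R4 + 11/5·R2.
R3 ← R3 / (-52/11).
R1 ← R1 − 4/11·R3.
R2 ← R2 − 1/11·R3.
Row 4 reduces to 0 = 2, a contradiction. The system is inconsistent.

no solution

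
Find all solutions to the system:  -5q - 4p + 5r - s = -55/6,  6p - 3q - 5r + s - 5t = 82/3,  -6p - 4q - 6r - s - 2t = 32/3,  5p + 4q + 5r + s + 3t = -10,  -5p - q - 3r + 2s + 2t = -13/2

p = 7/3, q = -2, r = -5/2, s = -8/3, t = 1/2

Row-reduce the augmented matrix:
R1 ← R1 / (-4).
R2 ← R2 − 6·R1.
R3 ← R3 + 6·R1.
R4 ← R4 − 5·R1.
R5 ← R5 + 5·R1.
R2 ← R2 / (-21/2).
R1 ← R1 − 5/4·R2.
R3 ← R3 − 7/2·R2.
R4 ← R4 + 9/4·R2.
R5 ← R5 − 21/4·R2.
R3 ← R3 / (-38/3).
R1 ← R1 + 20/21·R3.
R2 ← R2 + 5/21·R3.
R4 ← R4 − 75/7·R3.
R5 ← R5 + 8·R3.
R4 ← R4 / (37/266).
R1 ← R1 − 22/133·R4.
R2 ← R2 − 11/266·R4.
R3 ← R3 + 1/38·R4.
R5 ← R5 − 53/19·R4.
R5 ← R5 / (-1305/74).
R1 ← R1 + 109/74·R5.
R2 ← R2 − 19/74·R5.
R3 ← R3 − 35/74·R5.
R4 ← R4 − 258/37·R5.
Reading off the reduced rows gives p = 7/3, q = -2, r = -5/2, s = -8/3, t = 1/2.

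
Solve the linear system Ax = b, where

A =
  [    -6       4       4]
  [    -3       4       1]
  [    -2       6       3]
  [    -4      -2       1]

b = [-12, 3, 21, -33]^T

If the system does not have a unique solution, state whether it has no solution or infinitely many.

x_1 = 6, x_2 = 5, x_3 = 1

Row-reduce the augmented matrix:
R1 ← R1 / (-6).
R2 ← R2 + 3·R1.
R3 ← R3 + 2·R1.
R4 ← R4 + 4·R1.
R2 ← R2 / (2).
R1 ← R1 + 2/3·R2.
R3 ← R3 − 14/3·R2.
R4 ← R4 + 14/3·R2.
R3 ← R3 / (4).
R1 ← R1 + 1·R3.
R2 ← R2 + 1/2·R3.
R4 ← R4 + 4·R3.
R4 reduces to 0 = 0, so the extra equation is consistent.
Reading off the reduced rows gives x_1 = 6, x_2 = 5, x_3 = 1.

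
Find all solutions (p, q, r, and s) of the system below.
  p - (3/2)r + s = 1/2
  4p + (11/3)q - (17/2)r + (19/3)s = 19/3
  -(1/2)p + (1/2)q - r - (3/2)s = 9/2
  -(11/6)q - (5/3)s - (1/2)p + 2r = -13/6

Row-reduce:
R2 ← R2 − 4·R1.
R3 ← R3 + 1/2·R1.
R4 ← R4 + 1/2·R1.
R2 ← R2 / (11/3).
R3 ← R3 − 1/2·R2.
R4 ← R4 + 11/6·R2.
R3 ← R3 / (-31/22).
R1 ← R1 + 3/2·R3.
R2 ← R2 + 15/22·R3.
Row 4 reduces to 0 = 1/4, a contradiction. The system is inconsistent.

no solution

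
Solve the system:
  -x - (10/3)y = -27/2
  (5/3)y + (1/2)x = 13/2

no solution

Row-reduce:
R1 ← R1 / (-1).
R2 ← R2 − 1/2·R1.
Row 2 reduces to 0 = -1/4, a contradiction. The system is inconsistent.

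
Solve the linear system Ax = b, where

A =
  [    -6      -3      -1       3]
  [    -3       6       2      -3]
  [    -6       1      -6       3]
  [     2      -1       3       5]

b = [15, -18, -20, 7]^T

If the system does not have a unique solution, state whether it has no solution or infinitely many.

x_1 = -1, x_2 = -5, x_3 = 3, x_4 = -1

Row-reduce the augmented matrix:
R1 ← R1 / (-6).
R2 ← R2 + 3·R1.
R3 ← R3 + 6·R1.
R4 ← R4 − 2·R1.
R2 ← R2 / (15/2).
R1 ← R1 − 1/2·R2.
R3 ← R3 − 4·R2.
R4 ← R4 + 2·R2.
R3 ← R3 / (-19/3).
R2 ← R2 − 1/3·R3.
R4 ← R4 − 10/3·R3.
R4 ← R4 / (576/95).
R1 ← R1 + 1/5·R4.
R2 ← R2 + 9/19·R4.
R3 ← R3 + 36/95·R4.
Reading off the reduced rows gives x_1 = -1, x_2 = -5, x_3 = 3, x_4 = -1.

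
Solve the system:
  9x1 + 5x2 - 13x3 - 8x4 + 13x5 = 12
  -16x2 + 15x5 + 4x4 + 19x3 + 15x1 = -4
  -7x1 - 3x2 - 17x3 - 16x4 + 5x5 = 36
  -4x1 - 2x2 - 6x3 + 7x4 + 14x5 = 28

Row-reduce:
R1 ← R1 / (9).
R2 ← R2 − 15·R1.
R3 ← R3 + 7·R1.
R4 ← R4 + 4·R1.
R2 ← R2 / (-73/3).
R1 ← R1 − 5/9·R2.
R3 ← R3 − 8/9·R2.
R4 ← R4 − 2/9·R2.
R3 ← R3 / (-5612/219).
R1 ← R1 + 113/219·R3.
R2 ← R2 + 122/73·R3.
R4 ← R4 + 2498/219·R3.
R4 ← R4 / (18537/1403).
R1 ← R1 + 82/1403·R4.
R2 ← R2 − 16/23·R4.
R3 ← R3 − 1182/1403·R4.
Rank is 4 with 5 unknowns, leaving x5 free.

infinitely many solutions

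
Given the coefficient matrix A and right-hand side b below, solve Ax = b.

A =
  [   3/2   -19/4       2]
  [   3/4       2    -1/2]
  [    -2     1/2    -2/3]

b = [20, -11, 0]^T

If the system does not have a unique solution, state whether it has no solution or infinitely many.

no solution

Row-reduce:
R1 ← R1 / (3/2).
R2 ← R2 − 3/4·R1.
R3 ← R3 + 2·R1.
R2 ← R2 / (35/8).
R1 ← R1 + 19/6·R2.
R3 ← R3 + 35/6·R2.
Row 3 reduces to 0 = -4/3, a contradiction. The system is inconsistent.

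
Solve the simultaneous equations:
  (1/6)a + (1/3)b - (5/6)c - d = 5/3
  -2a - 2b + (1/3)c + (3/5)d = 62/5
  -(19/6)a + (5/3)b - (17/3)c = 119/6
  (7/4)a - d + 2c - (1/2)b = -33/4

Row-reduce:
R1 ← R1 / (1/6).
R2 ← R2 + 2·R1.
R3 ← R3 + 19/6·R1.
R4 ← R4 − 7/4·R1.
R2 ← R2 / (2).
R1 ← R1 − 2·R2.
R3 ← R3 − 8·R2.
R4 ← R4 + 4·R2.
R3 ← R3 / (103/6).
R1 ← R1 − 14/3·R3.
R2 ← R2 + 29/6·R3.
R4 ← R4 + 103/12·R3.
Rank is 3 with 4 unknowns, leaving d free.

infinitely many solutions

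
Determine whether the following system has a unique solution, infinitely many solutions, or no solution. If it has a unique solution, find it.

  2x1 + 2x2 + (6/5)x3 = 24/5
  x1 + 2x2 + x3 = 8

Row-reduce:
R1 ← R1 / (2).
R2 ← R2 − 1·R1.
R1 ← R1 − 1·R2.
Rank is 2 with 3 unknowns, leaving x3 free.

infinitely many solutions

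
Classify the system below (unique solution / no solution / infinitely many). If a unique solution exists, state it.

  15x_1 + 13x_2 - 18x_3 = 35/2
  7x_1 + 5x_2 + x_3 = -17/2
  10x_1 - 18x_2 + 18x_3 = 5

Row-reduce the augmented matrix:
R1 ← R1 / (15).
R2 ← R2 − 7·R1.
R3 ← R3 − 10·R1.
R2 ← R2 / (-16/15).
R1 ← R1 − 13/15·R2.
R3 ← R3 + 80/3·R2.
R3 ← R3 / (-205).
R1 ← R1 − 103/16·R3.
R2 ← R2 + 141/16·R3.
Reading off the reduced rows gives x_1 = 1/2, x_2 = -2, x_3 = -2.

x_1 = 1/2, x_2 = -2, x_3 = -2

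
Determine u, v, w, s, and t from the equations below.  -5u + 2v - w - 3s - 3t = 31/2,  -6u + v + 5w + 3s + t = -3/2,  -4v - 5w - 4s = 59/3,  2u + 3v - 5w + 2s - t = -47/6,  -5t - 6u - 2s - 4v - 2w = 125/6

Row-reduce the augmented matrix:
R1 ← R1 / (-5).
R2 ← R2 + 6·R1.
R4 ← R4 − 2·R1.
R5 ← R5 + 6·R1.
R2 ← R2 / (-7/5).
R1 ← R1 + 2/5·R2.
R3 ← R3 + 4·R2.
R4 ← R4 − 19/5·R2.
R5 ← R5 + 32/5·R2.
R3 ← R3 / (-159/7).
R1 ← R1 + 11/7·R3.
R2 ← R2 + 31/7·R3.
R4 ← R4 − 80/7·R3.
R5 ← R5 + 204/7·R3.
R4 ← R4 / (1147/159).
R1 ← R1 − 47/159·R4.
R2 ← R2 + 41/159·R4.
R3 ← R3 − 160/159·R4.
R5 ← R5 − 40/53·R4.
R5 ← R5 / (-6825/1147).
R1 ← R1 − 51/1147·R5.
R2 ← R2 + 679/1147·R5.
R3 ← R3 − 76/1147·R5.
R4 ← R4 − 584/1147·R5.
Reading off the reduced rows gives u = -2, v = -1, w = -1, s = -8/3, t = 1/2.

u = -2, v = -1, w = -1, s = -8/3, t = 1/2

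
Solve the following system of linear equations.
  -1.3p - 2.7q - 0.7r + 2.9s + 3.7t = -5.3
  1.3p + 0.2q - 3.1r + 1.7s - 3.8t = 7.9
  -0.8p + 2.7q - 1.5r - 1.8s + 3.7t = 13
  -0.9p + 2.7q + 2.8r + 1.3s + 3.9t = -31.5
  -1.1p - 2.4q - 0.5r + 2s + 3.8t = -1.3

p = 3, q = -3, r = -6, s = -6, t = 1

Row-reduce the augmented matrix:
R1 ← R1 / (-13/10).
R2 ← R2 − 13/10·R1.
R3 ← R3 + 4/5·R1.
R4 ← R4 + 9/10·R1.
R5 ← R5 + 11/10·R1.
R2 ← R2 / (-5/2).
R1 ← R1 − 27/13·R2.
R3 ← R3 − 567/130·R2.
R4 ← R4 − 297/65·R2.
R5 ← R5 + 3/26·R2.
R3 ← R3 / (-25021/3250).
R1 ← R1 + 851/325·R3.
R2 ← R2 − 38/25·R3.
R4 ← R4 + 11897/3250·R3.
R5 ← R5 − 87/325·R3.
R4 ← R4 / (139824/25021).
R1 ← R1 − 2013/25021·R4.
R2 ← R2 + 24102/25021·R4.
R3 ← R3 + 14432/25021·R4.
R5 ← R5 + 25609/50042·R4.
R5 ← R5 / (214973/279648).
R1 ← R1 + 783479/233040·R5.
R2 ← R2 − 14891/38840·R5.
R3 ← R3 + 4552/43695·R5.
R4 ← R4 − 70309/699120·R5.
Reading off the reduced rows gives p = 3, q = -3, r = -6, s = -6, t = 1.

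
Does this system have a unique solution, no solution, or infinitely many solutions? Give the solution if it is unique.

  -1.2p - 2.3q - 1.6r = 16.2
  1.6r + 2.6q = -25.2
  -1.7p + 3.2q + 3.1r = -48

p = 6, q = -6, r = -6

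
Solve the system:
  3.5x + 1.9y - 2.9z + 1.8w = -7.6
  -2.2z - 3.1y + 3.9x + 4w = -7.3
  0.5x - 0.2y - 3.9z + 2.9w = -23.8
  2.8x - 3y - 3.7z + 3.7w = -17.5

x = 3, y = 0, z = 5, w = -2

Row-reduce the augmented matrix:
R1 ← R1 / (7/2).
R2 ← R2 − 39/10·R1.
R3 ← R3 − 1/2·R1.
R4 ← R4 − 14/5·R1.
R2 ← R2 / (-913/175).
R1 ← R1 − 19/35·R2.
R3 ← R3 + 33/70·R2.
R4 ← R4 + 113/25·R2.
R3 ← R3 / (-5941/1660).
R1 ← R1 + 1317/1826·R3.
R2 ← R2 + 361/1826·R3.
R4 ← R4 + 10379/4565·R3.
R4 ← R4 / (-134919/130702).
R1 ← R1 − 14737/65351·R4.
R2 ← R2 + 33871/65351·R4.
R3 ← R3 + 4088/5941·R4.
Reading off the reduced rows gives x = 3, y = 0, z = 5, w = -2.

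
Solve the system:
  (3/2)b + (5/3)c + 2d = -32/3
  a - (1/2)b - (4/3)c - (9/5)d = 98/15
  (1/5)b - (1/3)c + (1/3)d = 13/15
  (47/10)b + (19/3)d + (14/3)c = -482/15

no solution

Row-reduce:
Swap R1 and R2.
R2 ← R2 / (3/2).
R1 ← R1 + 1/2·R2.
R3 ← R3 − 1/5·R2.
R4 ← R4 − 47/10·R2.
R3 ← R3 / (-5/9).
R1 ← R1 + 7/9·R3.
R2 ← R2 − 10/9·R3.
R4 ← R4 + 5/9·R3.
Row 4 reduces to 0 = -1, a contradiction. The system is inconsistent.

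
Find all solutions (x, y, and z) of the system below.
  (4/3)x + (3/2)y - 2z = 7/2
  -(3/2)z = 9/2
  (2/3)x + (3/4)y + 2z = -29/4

infinitely many solutions

Row-reduce:
R1 ← R1 / (4/3).
R3 ← R3 − 2/3·R1.
R2 ← R2 / (-3/2).
R1 ← R1 + 3/2·R2.
R3 ← R3 − 3·R2.
Rank is 2 with 3 unknowns, leaving y free.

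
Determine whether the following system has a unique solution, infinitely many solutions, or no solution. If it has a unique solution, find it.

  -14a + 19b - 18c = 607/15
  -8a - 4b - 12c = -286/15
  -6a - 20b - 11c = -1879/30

Row-reduce the augmented matrix:
R1 ← R1 / (-14).
R2 ← R2 + 8·R1.
R3 ← R3 + 6·R1.
R2 ← R2 / (-104/7).
R1 ← R1 + 19/14·R2.
R3 ← R3 + 197/7·R2.
R3 ← R3 / (-1/26).
R1 ← R1 − 75/52·R3.
R2 ← R2 − 3/26·R3.
Reading off the reduced rows gives a = -6/5, b = 8/3, c = 3/2.

a = -6/5, b = 8/3, c = 3/2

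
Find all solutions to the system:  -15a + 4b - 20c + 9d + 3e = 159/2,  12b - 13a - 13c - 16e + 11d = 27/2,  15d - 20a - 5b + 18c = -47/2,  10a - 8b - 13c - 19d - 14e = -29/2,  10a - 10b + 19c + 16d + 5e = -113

Row-reduce the augmented matrix:
R1 ← R1 / (-15).
R2 ← R2 + 13·R1.
R3 ← R3 + 20·R1.
R4 ← R4 − 10·R1.
R5 ← R5 − 10·R1.
R2 ← R2 / (128/15).
R1 ← R1 + 4/15·R2.
R3 ← R3 + 31/3·R2.
R4 ← R4 + 16/3·R2.
R5 ← R5 + 22/3·R2.
R3 ← R3 / (6389/128).
R1 ← R1 − 47/32·R3.
R2 ← R2 − 65/128·R3.
R4 ← R4 + 189/8·R3.
R5 ← R5 − 601/64·R3.
R4 ← R4 / (-49489/6389).
R1 ← R1 + 4487/6389·R4.
R2 ← R2 − 1949/6389·R4.
R3 ← R3 − 880/6389·R4.
R5 ← R5 − 149864/6389·R4.
R5 ← R5 / (-510872/4499).
R1 ← R1 − 162296/49489·R5.
R2 ← R2 + 165029/49489·R5.
R3 ← R3 + 5285/4499·R5.
R4 ← R4 − 231147/49489·R5.
Reading off the reduced rows gives a = -3, b = 2, c = -2, d = -5/2, e = 3.

a = -3, b = 2, c = -2, d = -5/2, e = 3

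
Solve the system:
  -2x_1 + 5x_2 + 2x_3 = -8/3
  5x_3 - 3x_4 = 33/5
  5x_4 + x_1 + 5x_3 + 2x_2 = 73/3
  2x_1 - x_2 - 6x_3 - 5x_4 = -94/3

Row-reduce the augmented matrix:
R1 ← R1 / (-2).
R3 ← R3 − 1·R1.
R4 ← R4 − 2·R1.
Swap R2 and R3.
R2 ← R2 / (9/2).
R1 ← R1 + 5/2·R2.
R4 ← R4 − 4·R2.
R3 ← R3 / (5).
R1 ← R1 − 7/3·R3.
R2 ← R2 − 4/3·R3.
R4 ← R4 + 28/3·R3.
R4 ← R4 / (-677/45).
R1 ← R1 − 188/45·R4.
R2 ← R2 − 86/45·R4.
R3 ← R3 + 3/5·R4.
Reading off the reduced rows gives x_1 = -2/3, x_2 = -2, x_3 = 3, x_4 = 14/5.

x_1 = -2/3, x_2 = -2, x_3 = 3, x_4 = 14/5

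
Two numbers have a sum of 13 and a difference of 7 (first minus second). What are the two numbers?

Let x = first number, y = second number.
  x + y = 13
  x - y = 7
From equation 1: x = 13 − y.
Substitute into equation 2 and solve: y = 3.
Then x = 10.

first number: 10, second number: 3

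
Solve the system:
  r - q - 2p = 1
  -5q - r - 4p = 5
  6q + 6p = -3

no solution

Row-reduce:
R1 ← R1 / (-2).
R2 ← R2 + 4·R1.
R3 ← R3 − 6·R1.
R2 ← R2 / (-3).
R1 ← R1 − 1/2·R2.
R3 ← R3 − 3·R2.
Row 3 reduces to 0 = 3, a contradiction. The system is inconsistent.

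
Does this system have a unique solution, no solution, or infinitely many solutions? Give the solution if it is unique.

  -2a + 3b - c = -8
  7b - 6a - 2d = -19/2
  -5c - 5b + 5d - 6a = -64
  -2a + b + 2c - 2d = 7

no solution

Row-reduce:
R1 ← R1 / (-2).
R2 ← R2 + 6·R1.
R3 ← R3 + 6·R1.
R4 ← R4 + 2·R1.
R2 ← R2 / (-2).
R1 ← R1 + 3/2·R2.
R3 ← R3 + 14·R2.
R4 ← R4 + 2·R2.
R3 ← R3 / (-23).
R1 ← R1 + 7/4·R3.
R2 ← R2 + 3/2·R3.
Row 4 reduces to 0 = 1/2, a contradiction. The system is inconsistent.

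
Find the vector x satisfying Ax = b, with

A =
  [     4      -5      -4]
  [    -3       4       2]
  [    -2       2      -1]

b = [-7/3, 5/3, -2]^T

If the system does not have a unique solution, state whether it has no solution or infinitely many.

Row-reduce the augmented matrix:
R1 ← R1 / (4).
R2 ← R2 + 3·R1.
R3 ← R3 + 2·R1.
R2 ← R2 / (1/4).
R1 ← R1 + 5/4·R2.
R3 ← R3 + 1/2·R2.
R3 ← R3 / (-5).
R1 ← R1 + 6·R3.
R2 ← R2 + 4·R3.
Reading off the reduced rows gives x_1 = 3, x_2 = 7/3, x_3 = 2/3.

x_1 = 3, x_2 = 7/3, x_3 = 2/3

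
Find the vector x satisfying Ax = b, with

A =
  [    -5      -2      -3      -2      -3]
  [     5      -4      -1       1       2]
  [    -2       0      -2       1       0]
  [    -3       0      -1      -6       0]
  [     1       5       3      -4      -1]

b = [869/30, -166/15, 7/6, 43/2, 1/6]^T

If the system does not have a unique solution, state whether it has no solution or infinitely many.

x_1 = -7/3, x_2 = -12/5, x_3 = 1/2, x_4 = -5/2, x_5 = -3

Row-reduce the augmented matrix:
R1 ← R1 / (-5).
R2 ← R2 − 5·R1.
R3 ← R3 + 2·R1.
R4 ← R4 + 3·R1.
R5 ← R5 − 1·R1.
R2 ← R2 / (-6).
R1 ← R1 − 2/5·R2.
R3 ← R3 − 4/5·R2.
R4 ← R4 − 6/5·R2.
R5 ← R5 − 23/5·R2.
R3 ← R3 / (-4/3).
R1 ← R1 − 1/3·R3.
R2 ← R2 − 2/3·R3.
R5 ← R5 + 2/3·R3.
R4 ← R4 / (-5).
R1 ← R1 − 3/4·R4.
R2 ← R2 − 1·R4.
R3 ← R3 + 5/4·R4.
R5 ← R5 + 6·R4.
R5 ← R5 / (-241/50).
R1 ← R1 − 26/25·R5.
R2 ← R2 − 51/50·R5.
R3 ← R3 + 6/5·R5.
R4 ← R4 + 8/25·R5.
Reading off the reduced rows gives x_1 = -7/3, x_2 = -12/5, x_3 = 1/2, x_4 = -5/2, x_5 = -3.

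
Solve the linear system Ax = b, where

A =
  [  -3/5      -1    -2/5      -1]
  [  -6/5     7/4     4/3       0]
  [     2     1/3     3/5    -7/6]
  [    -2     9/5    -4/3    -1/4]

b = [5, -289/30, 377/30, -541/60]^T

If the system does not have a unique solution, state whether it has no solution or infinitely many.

x_1 = 4, x_2 = -2, x_3 = -1, x_4 = -5

Row-reduce the augmented matrix:
R1 ← R1 / (-3/5).
R2 ← R2 + 6/5·R1.
R3 ← R3 − 2·R1.
R4 ← R4 + 2·R1.
R2 ← R2 / (15/4).
R1 ← R1 − 5/3·R2.
R3 ← R3 + 3·R2.
R4 ← R4 − 77/15·R2.
R3 ← R3 / (73/75).
R1 ← R1 + 38/135·R3.
R2 ← R2 − 128/225·R3.
R4 ← R4 + 9856/3375·R3.
R4 ← R4 / (-109789/13140).
R1 ← R1 + 40/657·R4.
R2 ← R2 − 488/219·R4.
R3 ← R3 + 435/146·R4.
Reading off the reduced rows gives x_1 = 4, x_2 = -2, x_3 = -1, x_4 = -5.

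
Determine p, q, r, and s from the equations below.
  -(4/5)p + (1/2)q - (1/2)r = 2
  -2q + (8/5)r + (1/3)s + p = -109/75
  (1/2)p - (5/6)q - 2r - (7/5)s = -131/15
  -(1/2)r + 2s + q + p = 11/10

p = -3, q = 1, r = 9/5, s = 2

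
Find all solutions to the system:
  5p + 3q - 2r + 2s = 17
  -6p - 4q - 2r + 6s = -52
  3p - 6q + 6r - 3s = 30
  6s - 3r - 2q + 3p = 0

p = 6, q = -3, r = -4, s = -6

Row-reduce the augmented matrix:
R1 ← R1 / (5).
R2 ← R2 + 6·R1.
R3 ← R3 − 3·R1.
R4 ← R4 − 3·R1.
R2 ← R2 / (-2/5).
R1 ← R1 − 3/5·R2.
R3 ← R3 + 39/5·R2.
R4 ← R4 + 19/5·R2.
R3 ← R3 / (93).
R1 ← R1 + 7·R3.
R2 ← R2 − 11·R3.
R4 ← R4 − 40·R3.
R4 ← R4 / (-85/31).
R1 ← R1 − 11/31·R4.
R2 ← R2 + 35/31·R4.
R3 ← R3 + 56/31·R4.
Reading off the reduced rows gives p = 6, q = -3, r = -4, s = -6.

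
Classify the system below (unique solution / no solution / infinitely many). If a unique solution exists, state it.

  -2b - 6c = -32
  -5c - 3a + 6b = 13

infinitely many solutions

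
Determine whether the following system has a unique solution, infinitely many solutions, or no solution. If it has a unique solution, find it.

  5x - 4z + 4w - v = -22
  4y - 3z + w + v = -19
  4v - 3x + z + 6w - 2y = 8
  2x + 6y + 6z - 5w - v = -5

infinitely many solutions

Row-reduce:
R1 ← R1 / (5).
R3 ← R3 + 3·R1.
R4 ← R4 − 2·R1.
R2 ← R2 / (4).
R3 ← R3 + 2·R2.
R4 ← R4 − 6·R2.
R3 ← R3 / (-29/10).
R1 ← R1 + 4/5·R3.
R2 ← R2 + 3/4·R3.
R4 ← R4 − 121/10·R3.
R4 ← R4 / (842/29).
R1 ← R1 + 48/29·R4.
R2 ← R2 + 119/58·R4.
R3 ← R3 + 89/29·R4.
Rank is 4 with 5 unknowns, leaving v free.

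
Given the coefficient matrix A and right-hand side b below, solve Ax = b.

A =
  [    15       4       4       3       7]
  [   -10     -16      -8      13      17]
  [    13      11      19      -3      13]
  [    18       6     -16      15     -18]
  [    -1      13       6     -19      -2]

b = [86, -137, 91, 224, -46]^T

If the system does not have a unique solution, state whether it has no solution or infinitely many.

Row-reduce the augmented matrix:
R1 ← R1 / (15).
R2 ← R2 + 10·R1.
R3 ← R3 − 13·R1.
R4 ← R4 − 18·R1.
R5 ← R5 + 1·R1.
R2 ← R2 / (-40/3).
R1 ← R1 − 4/15·R2.
R3 ← R3 − 113/15·R2.
R4 ← R4 − 6/5·R2.
R5 ← R5 − 199/15·R2.
R3 ← R3 / (313/25).
R1 ← R1 − 4/25·R3.
R2 ← R2 − 2/5·R3.
R4 ← R4 + 532/25·R3.
R5 ← R5 − 24/25·R3.
R4 ← R4 / (22081/1252).
R1 ← R1 − 145/313·R4.
R2 ← R2 + 3047/2504·R4.
R3 ← R3 − 575/2504·R4.
R5 ← R5 + 10255/2504·R4.
R5 ← R5 / (902903/44162).
R1 ← R1 − 9740/22081·R5.
R2 ← R2 + 74011/44162·R5.
R3 ← R3 − 62955/44162·R5.
R4 ← R4 − 10193/22081·R5.
Reading off the reduced rows gives x_1 = 5, x_2 = 3, x_3 = 4, x_4 = 6, x_5 = -5.

x_1 = 5, x_2 = 3, x_3 = 4, x_4 = 6, x_5 = -5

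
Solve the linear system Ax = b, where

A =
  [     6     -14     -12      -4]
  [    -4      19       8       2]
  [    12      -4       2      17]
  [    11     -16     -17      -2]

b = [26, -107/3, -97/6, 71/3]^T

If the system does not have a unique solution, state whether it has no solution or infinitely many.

Row-reduce the augmented matrix:
R1 ← R1 / (6).
R2 ← R2 + 4·R1.
R3 ← R3 − 12·R1.
R4 ← R4 − 11·R1.
R2 ← R2 / (29/3).
R1 ← R1 + 7/3·R2.
R3 ← R3 − 24·R2.
R4 ← R4 − 29/3·R2.
R3 ← R3 / (26).
R1 ← R1 + 2·R3.
R4 ← R4 − 5·R3.
R4 ← R4 / (659/754).
R1 ← R1 − 461/377·R4.
R2 ← R2 + 2/29·R4.
R3 ← R3 − 773/754·R4.
Reading off the reduced rows gives x_1 = 0, x_2 = -2, x_3 = 2/3, x_4 = -3/2.

x_1 = 0, x_2 = -2, x_3 = 2/3, x_4 = -3/2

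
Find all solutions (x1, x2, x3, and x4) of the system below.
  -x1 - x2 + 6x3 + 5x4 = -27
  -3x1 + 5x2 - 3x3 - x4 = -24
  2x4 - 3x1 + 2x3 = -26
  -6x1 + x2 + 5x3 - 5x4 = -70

x1 = 6, x2 = -4, x3 = -5, x4 = 1

Row-reduce the augmented matrix:
R1 ← R1 / (-1).
R2 ← R2 + 3·R1.
R3 ← R3 + 3·R1.
R4 ← R4 + 6·R1.
R2 ← R2 / (8).
R1 ← R1 − 1·R2.
R3 ← R3 − 3·R2.
R4 ← R4 − 7·R2.
R3 ← R3 / (-65/8).
R1 ← R1 + 27/8·R3.
R2 ← R2 + 21/8·R3.
R4 ← R4 + 101/8·R3.
R4 ← R4 / (-658/65).
R1 ← R1 + 6/65·R4.
R2 ← R2 − 17/65·R4.
R3 ← R3 − 56/65·R4.
Reading off the reduced rows gives x1 = 6, x2 = -4, x3 = -5, x4 = 1.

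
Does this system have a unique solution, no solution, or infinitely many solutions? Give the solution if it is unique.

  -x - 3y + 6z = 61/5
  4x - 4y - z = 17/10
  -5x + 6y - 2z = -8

Row-reduce the augmented matrix:
R1 ← R1 / (-1).
R2 ← R2 − 4·R1.
R3 ← R3 + 5·R1.
R2 ← R2 / (-16).
R1 ← R1 − 3·R2.
R3 ← R3 − 21·R2.
R3 ← R3 / (-29/16).
R1 ← R1 + 27/16·R3.
R2 ← R2 + 23/16·R3.
Reading off the reduced rows gives x = -1/5, y = -1, z = 3/2.

x = -1/5, y = -1, z = 3/2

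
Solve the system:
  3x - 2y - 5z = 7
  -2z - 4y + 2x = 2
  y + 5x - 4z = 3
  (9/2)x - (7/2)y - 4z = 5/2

Row-reduce:
R1 ← R1 / (3).
R2 ← R2 − 2·R1.
R3 ← R3 − 5·R1.
R4 ← R4 − 9/2·R1.
R2 ← R2 / (-8/3).
R1 ← R1 + 2/3·R2.
R3 ← R3 − 13/3·R2.
R4 ← R4 + 1/2·R2.
R3 ← R3 / (13/2).
R1 ← R1 + 2·R3.
R2 ← R2 + 1/2·R3.
R4 ← R4 − 13/4·R3.
Row 4 reduces to 0 = -1, a contradiction. The system is inconsistent.

no solution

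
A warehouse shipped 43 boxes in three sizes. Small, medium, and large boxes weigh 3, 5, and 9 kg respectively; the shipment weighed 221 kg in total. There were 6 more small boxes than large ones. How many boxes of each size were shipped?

Let s = small boxes, m = medium boxes, l = large boxes.
  s + m + l = 43
  3s + 5m + 9l = 221
  s - l = 6
Row-reduce the augmented matrix:
R2 ← R2 − 3·R1.
R3 ← R3 − 1·R1.
R2 ← R2 / (2).
R1 ← R1 − 1·R2.
R3 ← R3 + 1·R2.
R1 ← R1 + 2·R3.
R2 ← R2 − 3·R3.
Reading off the reduced rows gives s = 15, m = 19, l = 9.

small boxes: 15, medium boxes: 19, large boxes: 9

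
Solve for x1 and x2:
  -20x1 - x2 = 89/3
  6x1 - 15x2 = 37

From equation 1: x2 = -89/3 − 20·x1.
Substitute into equation 2 and solve: x1 = -4/3.
Then x2 = -3.

x1 = -4/3, x2 = -3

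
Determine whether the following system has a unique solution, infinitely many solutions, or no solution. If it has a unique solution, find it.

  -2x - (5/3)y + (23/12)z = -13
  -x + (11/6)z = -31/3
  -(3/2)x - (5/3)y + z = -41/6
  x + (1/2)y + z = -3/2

no solution

Row-reduce:
R1 ← R1 / (-2).
R2 ← R2 + 1·R1.
R3 ← R3 + 3/2·R1.
R4 ← R4 − 1·R1.
R2 ← R2 / (5/6).
R1 ← R1 − 5/6·R2.
R3 ← R3 + 5/12·R2.
R4 ← R4 + 1/3·R2.
Swap R3 and R4.
R3 ← R3 / (277/120).
R1 ← R1 + 11/6·R3.
R2 ← R2 − 21/20·R3.
Row 4 reduces to 0 = 1, a contradiction. The system is inconsistent.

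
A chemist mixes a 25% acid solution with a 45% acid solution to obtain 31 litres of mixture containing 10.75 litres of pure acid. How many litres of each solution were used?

litres of solution A: 16, litres of solution B: 15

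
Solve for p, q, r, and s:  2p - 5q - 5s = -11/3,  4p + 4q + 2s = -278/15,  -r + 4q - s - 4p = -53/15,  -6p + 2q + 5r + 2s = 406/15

p = -3, q = -14/5, r = 2, s = 7/3

Row-reduce the augmented matrix:
R1 ← R1 / (2).
R2 ← R2 − 4·R1.
R3 ← R3 + 4·R1.
R4 ← R4 + 6·R1.
R2 ← R2 / (14).
R1 ← R1 + 5/2·R2.
R3 ← R3 + 6·R2.
R4 ← R4 + 13·R2.
R3 ← R3 / (-1).
R4 ← R4 − 5·R3.
R4 ← R4 / (-218/7).
R1 ← R1 + 5/14·R4.
R2 ← R2 − 6/7·R4.
R3 ← R3 − 41/7·R4.
Reading off the reduced rows gives p = -3, q = -14/5, r = 2, s = 7/3.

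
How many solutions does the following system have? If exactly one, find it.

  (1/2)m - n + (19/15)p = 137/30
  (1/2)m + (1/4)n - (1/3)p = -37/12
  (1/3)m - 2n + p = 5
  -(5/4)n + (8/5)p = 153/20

Row-reduce the augmented matrix:
R1 ← R1 / (1/2).
R2 ← R2 − 1/2·R1.
R3 ← R3 − 1/3·R1.
R2 ← R2 / (5/4).
R1 ← R1 + 2·R2.
R3 ← R3 + 4/3·R2.
R4 ← R4 + 5/4·R2.
R3 ← R3 / (-349/225).
R1 ← R1 + 2/75·R3.
R2 ← R2 + 32/25·R3.
R4 reduces to 0 = 0, so the extra equation is consistent.
Reading off the reduced rows gives m = -3, n = -1, p = 4.

m = -3, n = -1, p = 4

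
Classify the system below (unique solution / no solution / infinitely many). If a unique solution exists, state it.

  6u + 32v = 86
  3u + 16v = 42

Row-reduce:
R1 ← R1 / (6).
R2 ← R2 − 3·R1.
Row 2 reduces to 0 = -1, a contradiction. The system is inconsistent.

no solution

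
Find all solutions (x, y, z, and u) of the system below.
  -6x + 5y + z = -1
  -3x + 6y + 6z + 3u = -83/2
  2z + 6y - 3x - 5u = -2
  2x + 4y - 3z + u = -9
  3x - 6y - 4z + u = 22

no solution

Row-reduce:
R1 ← R1 / (-6).
R2 ← R2 + 3·R1.
R3 ← R3 + 3·R1.
R4 ← R4 − 2·R1.
R5 ← R5 − 3·R1.
R2 ← R2 / (7/2).
R1 ← R1 + 5/6·R2.
R3 ← R3 − 7/2·R2.
R4 ← R4 − 17/3·R2.
R5 ← R5 + 7/2·R2.
R3 ← R3 / (-4).
R1 ← R1 − 8/7·R3.
R2 ← R2 − 11/7·R3.
R4 ← R4 + 81/7·R3.
R5 ← R5 − 2·R3.
R4 ← R4 / (135/7).
R1 ← R1 + 11/7·R4.
R2 ← R2 + 16/7·R4.
R3 ← R3 − 2·R4.
Row 5 reduces to 0 = 1/4, a contradiction. The system is inconsistent.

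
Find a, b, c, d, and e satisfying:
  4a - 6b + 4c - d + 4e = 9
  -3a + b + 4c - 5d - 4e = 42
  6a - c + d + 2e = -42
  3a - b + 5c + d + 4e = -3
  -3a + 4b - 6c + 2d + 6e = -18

a = -6, b = -3, c = 3, d = -3, e = 0

Row-reduce the augmented matrix:
R1 ← R1 / (4).
R2 ← R2 + 3·R1.
R3 ← R3 − 6·R1.
R4 ← R4 − 3·R1.
R5 ← R5 + 3·R1.
R2 ← R2 / (-7/2).
R1 ← R1 + 3/2·R2.
R3 ← R3 − 9·R2.
R4 ← R4 − 7/2·R2.
R5 ← R5 + 1/2·R2.
R3 ← R3 / (11).
R1 ← R1 + 2·R3.
R2 ← R2 + 2·R3.
R4 ← R4 − 9·R3.
R5 ← R5 + 4·R3.
R4 ← R4 / (466/77).
R1 ← R1 + 3/154·R4.
R2 ← R2 + 13/22·R4.
R3 ← R3 + 86/77·R4.
R5 ← R5 + 369/154·R4.
R5 ← R5 / (4139/466).
R1 ← R1 − 117/466·R5.
R2 ← R2 + 179/466·R5.
R3 ← R3 − 92/233·R5.
R4 ← R4 − 207/233·R5.
Reading off the reduced rows gives a = -6, b = -3, c = 3, d = -3, e = 0.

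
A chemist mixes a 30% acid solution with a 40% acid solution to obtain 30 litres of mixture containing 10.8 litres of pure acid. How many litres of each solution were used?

litres of solution A: 12, litres of solution B: 18

Let a = litres of solution A, b = litres of solution B.
  b + a = 30
  (3/10)a + (2/5)b = 54/5
From equation 1: a = 30 − b.
Substitute into equation 2 and solve: b = 18.
Then a = 12.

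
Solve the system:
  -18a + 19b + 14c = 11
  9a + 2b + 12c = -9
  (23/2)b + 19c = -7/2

Row-reduce:
R1 ← R1 / (-18).
R2 ← R2 − 9·R1.
R2 ← R2 / (23/2).
R1 ← R1 + 19/18·R2.
R3 ← R3 − 23/2·R2.
Rank is 2 with 3 unknowns, leaving c free.

infinitely many solutions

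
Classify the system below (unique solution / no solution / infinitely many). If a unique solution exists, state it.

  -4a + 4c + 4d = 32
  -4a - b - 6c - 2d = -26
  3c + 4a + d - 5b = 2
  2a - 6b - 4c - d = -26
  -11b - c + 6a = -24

a = 0, b = 2, c = 2, d = 6

Row-reduce the augmented matrix:
R1 ← R1 / (-4).
R2 ← R2 + 4·R1.
R3 ← R3 − 4·R1.
R4 ← R4 − 2·R1.
R5 ← R5 − 6·R1.
R2 ← R2 / (-1).
R3 ← R3 + 5·R2.
R4 ← R4 + 6·R2.
R5 ← R5 + 11·R2.
R3 ← R3 / (57).
R1 ← R1 + 1·R3.
R2 ← R2 − 10·R3.
R4 ← R4 − 58·R3.
R5 ← R5 − 115·R3.
R4 ← R4 / (79/57).
R1 ← R1 + 22/57·R4.
R2 ← R2 + 8/57·R4.
R3 ← R3 − 35/57·R4.
R5 ← R5 − 79/57·R4.
R5 reduces to 0 = 0, so the extra equation is consistent.
Reading off the reduced rows gives a = 0, b = 2, c = 2, d = 6.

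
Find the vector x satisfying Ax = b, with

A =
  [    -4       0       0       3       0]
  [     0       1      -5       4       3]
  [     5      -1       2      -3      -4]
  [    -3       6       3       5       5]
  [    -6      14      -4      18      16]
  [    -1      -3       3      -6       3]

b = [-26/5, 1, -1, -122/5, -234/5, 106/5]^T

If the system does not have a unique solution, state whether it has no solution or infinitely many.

x_1 = -1/5, x_2 = -3, x_3 = -3/2, x_4 = -2, x_5 = 3/2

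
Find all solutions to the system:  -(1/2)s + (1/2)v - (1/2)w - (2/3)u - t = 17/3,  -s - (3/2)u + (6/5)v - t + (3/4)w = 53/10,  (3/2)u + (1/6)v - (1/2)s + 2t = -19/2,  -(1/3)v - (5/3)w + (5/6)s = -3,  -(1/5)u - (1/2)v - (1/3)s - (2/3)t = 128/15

u = -1, v = -6, w = 0, s = -6, t = -5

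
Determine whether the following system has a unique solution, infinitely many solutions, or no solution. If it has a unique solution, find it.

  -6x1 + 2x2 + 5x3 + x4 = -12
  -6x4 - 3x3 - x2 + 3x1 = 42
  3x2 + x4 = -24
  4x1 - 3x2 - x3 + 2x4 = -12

x1 = -6, x2 = -6, x3 = -6, x4 = -6

Row-reduce the augmented matrix:
R1 ← R1 / (-6).
R2 ← R2 − 3·R1.
R4 ← R4 − 4·R1.
Swap R2 and R3.
R2 ← R2 / (3).
R1 ← R1 + 1/3·R2.
R4 ← R4 + 5/3·R2.
R3 ← R3 / (-1/2).
R1 ← R1 + 5/6·R3.
R4 ← R4 − 7/3·R3.
R4 ← R4 / (-202/9).
R1 ← R1 − 82/9·R4.
R2 ← R2 − 1/3·R4.
R3 ← R3 − 11·R4.
Reading off the reduced rows gives x1 = -6, x2 = -6, x3 = -6, x4 = -6.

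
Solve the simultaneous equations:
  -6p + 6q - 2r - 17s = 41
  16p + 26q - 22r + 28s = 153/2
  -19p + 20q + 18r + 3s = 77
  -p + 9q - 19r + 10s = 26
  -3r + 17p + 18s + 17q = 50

no solution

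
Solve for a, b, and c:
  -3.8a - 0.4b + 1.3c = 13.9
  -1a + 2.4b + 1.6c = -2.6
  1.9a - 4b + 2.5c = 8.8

Row-reduce the augmented matrix:
R1 ← R1 / (-19/5).
R2 ← R2 + 1·R1.
R3 ← R3 − 19/10·R1.
R2 ← R2 / (238/95).
R1 ← R1 − 2/19·R2.
R3 ← R3 + 21/5·R2.
R3 ← R3 / (447/85).
R1 ← R1 + 47/119·R3.
R2 ← R2 − 239/476·R3.
Reading off the reduced rows gives a = -3, b = -3, c = 1.

a = -3, b = -3, c = 1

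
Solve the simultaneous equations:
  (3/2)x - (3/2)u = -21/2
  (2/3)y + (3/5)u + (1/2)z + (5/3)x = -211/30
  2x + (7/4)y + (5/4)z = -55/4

infinitely many solutions

Row-reduce:
R1 ← R1 / (3/2).
R2 ← R2 − 5/3·R1.
R3 ← R3 − 2·R1.
R2 ← R2 / (2/3).
R3 ← R3 − 7/4·R2.
R3 ← R3 / (-1/16).
R2 ← R2 − 3/4·R3.
Rank is 3 with 4 unknowns, leaving u free.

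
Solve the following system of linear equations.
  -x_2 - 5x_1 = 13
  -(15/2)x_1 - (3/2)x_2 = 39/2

infinitely many solutions

Row-reduce:
R1 ← R1 / (-5).
R2 ← R2 + 15/2·R1.
Rank is 1 with 2 unknowns, leaving x_2 free.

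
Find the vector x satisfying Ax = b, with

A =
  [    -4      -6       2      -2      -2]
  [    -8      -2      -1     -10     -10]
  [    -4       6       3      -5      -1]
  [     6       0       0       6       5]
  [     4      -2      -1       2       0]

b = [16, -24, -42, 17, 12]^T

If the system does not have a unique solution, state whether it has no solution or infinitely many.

no solution

Row-reduce:
R1 ← R1 / (-4).
R2 ← R2 + 8·R1.
R3 ← R3 + 4·R1.
R4 ← R4 − 6·R1.
R5 ← R5 − 4·R1.
R2 ← R2 / (10).
R1 ← R1 − 3/2·R2.
R3 ← R3 − 12·R2.
R4 ← R4 + 9·R2.
R5 ← R5 + 8·R2.
R3 ← R3 / (7).
R1 ← R1 − 1/4·R3.
R2 ← R2 + 1/2·R3.
R4 ← R4 + 3/2·R3.
R5 ← R5 + 3·R3.
R4 ← R4 / (-3/2).
R1 ← R1 − 5/4·R4.
R2 ← R2 + 3/10·R4.
R3 ← R3 − 3/5·R4.
R5 ← R5 + 3·R4.
Row 5 reduces to 0 = 2, a contradiction. The system is inconsistent.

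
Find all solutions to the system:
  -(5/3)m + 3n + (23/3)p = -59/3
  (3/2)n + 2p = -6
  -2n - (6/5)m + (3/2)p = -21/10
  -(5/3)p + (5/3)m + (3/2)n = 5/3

Row-reduce the augmented matrix:
R1 ← R1 / (-5/3).
R3 ← R3 + 6/5·R1.
R4 ← R4 − 5/3·R1.
R2 ← R2 / (3/2).
R1 ← R1 + 9/5·R2.
R3 ← R3 + 104/25·R2.
R4 ← R4 − 9/2·R2.
R3 ← R3 / (229/150).
R1 ← R1 + 11/5·R3.
R2 ← R2 − 4/3·R3.
R4 reduces to 0 = 0, so the extra equation is consistent.
Reading off the reduced rows gives m = -2, n = 0, p = -3.

m = -2, n = 0, p = -3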